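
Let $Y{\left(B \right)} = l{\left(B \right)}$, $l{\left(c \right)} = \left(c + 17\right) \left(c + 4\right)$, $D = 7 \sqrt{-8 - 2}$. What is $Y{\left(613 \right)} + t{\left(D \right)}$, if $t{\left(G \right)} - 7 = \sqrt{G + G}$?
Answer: $388717 + 2^{\frac{3}{4}} \sqrt[4]{5} \sqrt{7} \sqrt{i} \approx 3.8872 \cdot 10^{5} + 4.7049 i$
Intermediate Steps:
$D = 7 i \sqrt{10}$ ($D = 7 \sqrt{-10} = 7 i \sqrt{10} \approx 22.136 i$)
$t{\left(G \right)} = 7 + \sqrt{2} \sqrt{G}$ ($t{\left(G \right)} = 7 + \sqrt{G + G} = 7 + \sqrt{2 G} = 7 + \sqrt{2} \sqrt{G}$)
$l{\left(c \right)} = \left(4 + c\right) \left(17 + c\right)$ ($l{\left(c \right)} = \left(17 + c\right) \left(4 + c\right) = \left(4 + c\right) \left(17 + c\right)$)
$Y{\left(B \right)} = 68 + B^{2} + 21 B$
$Y{\left(613 \right)} + t{\left(D \right)} = \left(68 + 613^{2} + 21 \cdot 613\right) + \left(7 + \sqrt{2} \sqrt{7 i \sqrt{10}}\right) = \left(68 + 375769 + 12873\right) + \left(7 + \sqrt{2} \sqrt{7} \sqrt[4]{10} \sqrt{i}\right) = 388710 + \left(7 + 2^{\frac{3}{4}} \sqrt[4]{5} \sqrt{7} \sqrt{i}\right) = 388717 + 2^{\frac{3}{4}} \sqrt[4]{5} \sqrt{7} \sqrt{i}$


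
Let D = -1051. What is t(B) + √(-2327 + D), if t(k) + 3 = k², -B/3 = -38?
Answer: 12993 + I*√3378 ≈ 12993.0 + 58.121*I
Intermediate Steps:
B = 114 (B = -3*(-38) = 114)
t(k) = -3 + k²
t(B) + √(-2327 + D) = (-3 + 114²) + √(-2327 - 1051) = (-3 + 12996) + √(-3378) = 12993 + I*√3378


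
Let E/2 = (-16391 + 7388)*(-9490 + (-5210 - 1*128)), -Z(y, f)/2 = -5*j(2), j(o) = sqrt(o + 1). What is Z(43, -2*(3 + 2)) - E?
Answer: -266992968 + 10*sqrt(3) ≈ -2.6699e+8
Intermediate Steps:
j(o) = sqrt(1 + o)
Z(y, f) = 10*sqrt(3) (Z(y, f) = -(-10)*sqrt(1 + 2) = -(-10)*sqrt(3) = 10*sqrt(3))
E = 266992968 (E = 2*((-16391 + 7388)*(-9490 + (-5210 - 1*128))) = 2*(-9003*(-9490 + (-5210 - 128))) = 2*(-9003*(-9490 - 5338)) = 2*(-9003*(-14828)) = 2*133496484 = 266992968)
Z(43, -2*(3 + 2)) - E = 10*sqrt(3) - 1*266992968 = 10*sqrt(3) - 266992968 = -266992968 + 10*sqrt(3)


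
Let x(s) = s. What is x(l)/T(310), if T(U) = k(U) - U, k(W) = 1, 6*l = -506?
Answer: 253/927 ≈ 0.27292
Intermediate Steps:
l = -253/3 (l = (1/6)*(-506) = -253/3 ≈ -84.333)
T(U) = 1 - U
x(l)/T(310) = -253/(3*(1 - 1*310)) = -253/(3*(1 - 310)) = -253/3/(-309) = -253/3*(-1/309) = 253/927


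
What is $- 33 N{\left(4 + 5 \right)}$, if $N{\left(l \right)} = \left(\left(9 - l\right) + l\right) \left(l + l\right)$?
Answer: $-5346$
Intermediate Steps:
$N{\left(l \right)} = 18 l$ ($N{\left(l \right)} = 9 \cdot 2 l = 18 l$)
$- 33 N{\left(4 + 5 \right)} = - 33 \cdot 18 \left(4 + 5\right) = - 33 \cdot 18 \cdot 9 = \left(-33\right) 162 = -5346$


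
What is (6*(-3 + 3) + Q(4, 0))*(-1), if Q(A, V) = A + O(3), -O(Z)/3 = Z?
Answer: 5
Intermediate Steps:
O(Z) = -3*Z
Q(A, V) = -9 + A (Q(A, V) = A - 3*3 = A - 9 = -9 + A)
(6*(-3 + 3) + Q(4, 0))*(-1) = (6*(-3 + 3) + (-9 + 4))*(-1) = (6*0 - 5)*(-1) = (0 - 5)*(-1) = -5*(-1) = 5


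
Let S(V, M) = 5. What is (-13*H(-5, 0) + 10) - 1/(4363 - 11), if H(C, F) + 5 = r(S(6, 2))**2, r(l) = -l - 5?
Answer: -5331201/4352 ≈ -1225.0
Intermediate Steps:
r(l) = -5 - l
H(C, F) = 95 (H(C, F) = -5 + (-5 - 1*5)**2 = -5 + (-5 - 5)**2 = -5 + (-10)**2 = -5 + 100 = 95)
(-13*H(-5, 0) + 10) - 1/(4363 - 11) = (-13*95 + 10) - 1/(4363 - 11) = (-1235 + 10) - 1/4352 = -1225 - 1*1/4352 = -1225 - 1/4352 = -5331201/4352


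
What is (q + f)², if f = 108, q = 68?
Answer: 30976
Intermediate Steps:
(q + f)² = (68 + 108)² = 176² = 30976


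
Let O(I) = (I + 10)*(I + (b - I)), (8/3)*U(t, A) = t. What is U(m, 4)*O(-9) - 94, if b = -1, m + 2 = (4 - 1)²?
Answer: -773/8 ≈ -96.625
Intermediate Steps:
m = 7 (m = -2 + (4 - 1)² = -2 + 3² = -2 + 9 = 7)
U(t, A) = 3*t/8
O(I) = -10 - I (O(I) = (I + 10)*(I + (-1 - I)) = (10 + I)*(-1) = -10 - I)
U(m, 4)*O(-9) - 94 = ((3/8)*7)*(-10 - 1*(-9)) - 94 = 21*(-10 + 9)/8 - 94 = (21/8)*(-1) - 94 = -21/8 - 94 = -773/8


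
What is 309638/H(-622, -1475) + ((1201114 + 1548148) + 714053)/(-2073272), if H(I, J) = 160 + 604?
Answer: 159829455719/395994952 ≈ 403.61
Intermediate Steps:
H(I, J) = 764
309638/H(-622, -1475) + ((1201114 + 1548148) + 714053)/(-2073272) = 309638/764 + ((1201114 + 1548148) + 714053)/(-2073272) = 309638*(1/764) + (2749262 + 714053)*(-1/2073272) = 154819/382 + 3463315*(-1/2073272) = 154819/382 - 3463315/2073272 = 159829455719/395994952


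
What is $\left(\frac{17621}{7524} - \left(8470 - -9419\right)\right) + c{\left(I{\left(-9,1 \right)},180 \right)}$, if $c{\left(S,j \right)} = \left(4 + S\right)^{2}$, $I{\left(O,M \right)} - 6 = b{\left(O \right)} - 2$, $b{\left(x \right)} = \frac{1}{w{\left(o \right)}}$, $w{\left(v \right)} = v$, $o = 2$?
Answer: $- \frac{67017803}{3762} \approx -17814.0$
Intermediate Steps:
$b{\left(x \right)} = \frac{1}{2}$
$I{\left(O,M \right)} = \frac{9}{2}$ ($I{\left(O,M \right)} = 6 + \left(\frac{1}{2} - 2\right) = 6 - \frac{3}{2} = \frac{9}{2}$)
$\left(\frac{17621}{7524} - \left(8470 - -9419\right)\right) + c{\left(I{\left(-9,1 \right)},180 \right)} = \left(\frac{17621}{7524} - \left(8470 - -9419\right)\right) + \left(4 + \frac{9}{2}\right)^{2} = \left(17621 \cdot \frac{1}{7524} - \left(8470 + 9419\right)\right) + \left(\frac{17}{2}\right)^{2} = \left(\frac{17621}{7524} - 17889\right) + \frac{289}{4} = - \frac{134579215}{7524} + \frac{289}{4} = - \frac{67017803}{3762}$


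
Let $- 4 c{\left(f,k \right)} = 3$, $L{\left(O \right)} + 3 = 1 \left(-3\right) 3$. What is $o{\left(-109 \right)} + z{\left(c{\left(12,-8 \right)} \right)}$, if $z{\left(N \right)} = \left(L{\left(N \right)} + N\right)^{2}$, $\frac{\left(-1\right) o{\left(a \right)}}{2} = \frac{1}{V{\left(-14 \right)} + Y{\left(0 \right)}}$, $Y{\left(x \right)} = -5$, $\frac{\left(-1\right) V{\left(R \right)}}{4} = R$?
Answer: $\frac{132619}{816} \approx 162.52$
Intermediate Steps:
$V{\left(R \right)} = - 4 R$
$L{\left(O \right)} = -12$ ($L{\left(O \right)} = -3 + 1 \left(-3\right) 3 = -3 - 9 = -12$)
$c{\left(f,k \right)} = - \frac{3}{4}$ ($c{\left(f,k \right)} = \left(- \frac{1}{4}\right) 3 = - \frac{3}{4}$)
$o{\left(a \right)} = - \frac{2}{51}$ ($o{\left(a \right)} = - \frac{2}{\left(-4\right) \left(-14\right) - 5} = - \frac{2}{56 - 5} = - \frac{2}{51}$)
$z{\left(N \right)} = \left(-12 + N\right)^{2}$
$o{\left(-109 \right)} + z{\left(c{\left(12,-8 \right)} \right)} = - \frac{2}{51} + \left(-12 - \frac{3}{4}\right)^{2} = - \frac{2}{51} + \left(- \frac{51}{4}\right)^{2} = - \frac{2}{51} + \frac{2601}{16} = \frac{132619}{816}$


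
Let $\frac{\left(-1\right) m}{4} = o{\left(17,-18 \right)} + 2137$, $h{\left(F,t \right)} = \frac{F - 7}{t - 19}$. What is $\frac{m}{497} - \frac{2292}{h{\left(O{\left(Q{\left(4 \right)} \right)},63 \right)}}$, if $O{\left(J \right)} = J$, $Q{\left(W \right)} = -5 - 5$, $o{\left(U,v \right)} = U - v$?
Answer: $\frac{49973760}{8449} \approx 5914.8$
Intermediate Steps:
$Q{\left(W \right)} = -10$ ($Q{\left(W \right)} = -5 - 5 = -10$)
$h{\left(F,t \right)} = \frac{-7 + F}{-19 + t}$
$m = -8688$ ($m = - 4 \left(\left(17 - -18\right) + 2137\right) = - 4 \left(\left(17 + 18\right) + 2137\right) = - 4 \left(35 + 2137\right) = \left(-4\right) 2172 = -8688$)
$\frac{m}{497} - \frac{2292}{h{\left(O{\left(Q{\left(4 \right)} \right)},63 \right)}} = - \frac{8688}{497} - \frac{2292}{\frac{1}{-19 + 63} \left(-7 - 10\right)} = \left(-8688\right) \frac{1}{497} - \frac{2292}{\frac{1}{44} \left(-17\right)} = - \frac{8688}{497} - \frac{2292}{\frac{1}{44} \left(-17\right)} = - \frac{8688}{497} - \frac{2292}{- \frac{17}{44}} = - \frac{8688}{497} - - \frac{100848}{17} = - \frac{8688}{497} + \frac{100848}{17} = \frac{49973760}{8449}$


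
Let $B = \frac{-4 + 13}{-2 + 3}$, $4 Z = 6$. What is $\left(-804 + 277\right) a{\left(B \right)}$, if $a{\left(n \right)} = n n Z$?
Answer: $- \frac{128061}{2} \approx -64031.0$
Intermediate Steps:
$Z = \frac{3}{2}$ ($Z = \frac{1}{4} \cdot 6 = \frac{3}{2} \approx 1.5$)
$B = 9$ ($B = \frac{9}{1} = 9 \cdot 1 = 9$)
$a{\left(n \right)} = \frac{3 n^{2}}{2}$ ($a{\left(n \right)} = n n \frac{3}{2} = n^{2} \cdot \frac{3}{2} = \frac{3 n^{2}}{2}$)
$\left(-804 + 277\right) a{\left(B \right)} = \left(-804 + 277\right) \frac{3 \cdot 9^{2}}{2} = - 527 \cdot \frac{3}{2} \cdot 81 = \left(-527\right) \frac{243}{2} = - \frac{128061}{2}$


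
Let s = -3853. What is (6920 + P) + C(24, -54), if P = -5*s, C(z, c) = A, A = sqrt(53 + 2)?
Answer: 26185 + sqrt(55) ≈ 26192.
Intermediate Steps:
A = sqrt(55) ≈ 7.4162
C(z, c) = sqrt(55)
P = 19265 (P = -5*(-3853) = 19265)
(6920 + P) + C(24, -54) = (6920 + 19265) + sqrt(55) = 26185 + sqrt(55)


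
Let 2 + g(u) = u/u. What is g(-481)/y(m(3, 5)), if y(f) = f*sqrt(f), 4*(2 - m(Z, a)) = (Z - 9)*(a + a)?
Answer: -sqrt(17)/289 ≈ -0.014267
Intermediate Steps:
g(u) = -1 (g(u) = -2 + u/u = -2 + 1 = -1)
m(Z, a) = 2 - a*(-9 + Z)/2 (m(Z, a) = 2 - (Z - 9)*(a + a)/4 = 2 - (-9 + Z)*2*a/4 = 2 - a*(-9 + Z)/2)
y(f) = f**(3/2)
g(-481)/y(m(3, 5)) = -1/((2 + (9/2)*5 - 1/2*3*5)**(3/2)) = -1/((2 + 45/2 - 15/2)**(3/2)) = -1/(17**(3/2)) = -1/(17*sqrt(17)) = -sqrt(17)/289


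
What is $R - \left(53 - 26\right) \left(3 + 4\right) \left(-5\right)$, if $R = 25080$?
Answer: $26025$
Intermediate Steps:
$R - \left(53 - 26\right) \left(3 + 4\right) \left(-5\right) = 25080 - \left(53 - 26\right) \left(3 + 4\right) \left(-5\right) = 25080 - 27 \cdot 7 \left(-5\right) = 25080 - 27 \left(-35\right) = 25080 - -945 = 25080 + 945 = 26025$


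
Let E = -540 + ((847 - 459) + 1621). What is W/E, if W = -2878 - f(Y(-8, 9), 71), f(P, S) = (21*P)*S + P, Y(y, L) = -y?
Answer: -14814/1469 ≈ -10.084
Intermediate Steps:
f(P, S) = P + 21*P*S (f(P, S) = 21*P*S + P = P + 21*P*S)
E = 1469 (E = -540 + (388 + 1621) = -540 + 2009 = 1469)
W = -14814 (W = -2878 - (-1*(-8))*(1 + 21*71) = -2878 - 8*(1 + 1491) = -2878 - 8*1492 = -2878 - 1*11936 = -2878 - 11936 = -14814)
W/E = -14814/1469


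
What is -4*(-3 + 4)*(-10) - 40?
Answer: 0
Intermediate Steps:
-4*(-3 + 4)*(-10) - 40 = -4*1*(-10) - 40 = -4*(-10) - 40 = 40 - 40 = 0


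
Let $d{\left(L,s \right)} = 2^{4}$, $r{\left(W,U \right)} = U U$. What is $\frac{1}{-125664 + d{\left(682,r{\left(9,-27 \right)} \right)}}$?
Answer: $- \frac{1}{125648} \approx -7.9587 \cdot 10^{-6}$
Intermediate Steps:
$r{\left(W,U \right)} = U^{2}$
$d{\left(L,s \right)} = 16$
$\frac{1}{-125664 + d{\left(682,r{\left(9,-27 \right)} \right)}} = \frac{1}{-125664 + 16} = \frac{1}{-125648} = - \frac{1}{125648}$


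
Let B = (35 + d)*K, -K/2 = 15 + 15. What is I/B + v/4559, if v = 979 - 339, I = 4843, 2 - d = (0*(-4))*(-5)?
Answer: -20658437/10120980 ≈ -2.0411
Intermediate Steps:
K = -60 (K = -2*(15 + 15) = -2*30 = -60)
d = 2 (d = 2 - 0*(-4)*(-5) = 2 - 0*(-5) = 2 - 1*0 = 2 + 0 = 2)
B = -2220 (B = (35 + 2)*(-60) = 37*(-60) = -2220)
v = 640
I/B + v/4559 = 4843/(-2220) + 640/4559 = 4843*(-1/2220) + 640*(1/4559) = -4843/2220 + 640/4559 = -20658437/10120980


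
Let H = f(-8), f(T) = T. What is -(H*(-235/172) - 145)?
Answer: 5765/43 ≈ 134.07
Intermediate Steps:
H = -8
-(H*(-235/172) - 145) = -(-(-1880)/172 - 145) = -(-8*(-235/172) - 145) = -(470/43 - 145) = -1*(-5765/43) = 5765/43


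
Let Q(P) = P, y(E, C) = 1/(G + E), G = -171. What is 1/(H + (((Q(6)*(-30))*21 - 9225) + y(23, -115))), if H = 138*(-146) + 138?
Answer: -148/4886221 ≈ -3.0289e-5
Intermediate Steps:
y(E, C) = 1/(-171 + E)
H = -20010 (H = -20148 + 138 = -20010)
1/(H + (((Q(6)*(-30))*21 - 9225) + y(23, -115))) = 1/(-20010 + (((6*(-30))*21 - 9225) + 1/(-171 + 23))) = 1/(-20010 + ((-180*21 - 9225) + 1/(-148))) = 1/(-20010 + ((-3780 - 9225) - 1/148)) = 1/(-20010 + (-13005 - 1/148)) = 1/(-20010 - 1924741/148) = 1/(-4886221/148) = -148/4886221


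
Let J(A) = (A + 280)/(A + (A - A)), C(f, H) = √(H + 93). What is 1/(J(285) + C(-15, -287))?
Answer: 6441/643075 - 3249*I*√194/643075 ≈ 0.010016 - 0.07037*I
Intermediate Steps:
C(f, H) = √(93 + H)
J(A) = (280 + A)/A (J(A) = (280 + A)/(A + 0) = (280 + A)/A)
1/(J(285) + C(-15, -287)) = 1/((280 + 285)/285 + √(93 - 287)) = 1/((1/285)*565 + √(-194)) = 1/(113/57 + I*√194)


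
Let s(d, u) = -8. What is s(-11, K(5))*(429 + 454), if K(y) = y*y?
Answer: -7064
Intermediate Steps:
K(y) = y²
s(-11, K(5))*(429 + 454) = -8*(429 + 454) = -8*883 = -7064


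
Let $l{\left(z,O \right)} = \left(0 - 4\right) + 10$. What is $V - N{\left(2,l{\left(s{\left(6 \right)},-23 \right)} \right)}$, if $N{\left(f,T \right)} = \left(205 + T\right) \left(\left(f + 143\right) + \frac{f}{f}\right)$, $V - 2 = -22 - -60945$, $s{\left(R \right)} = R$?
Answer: $30119$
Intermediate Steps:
$V = 60925$ ($V = 2 - -60923 = 2 + \left(-22 + 60945\right) = 2 + 60923 = 60925$)
$l{\left(z,O \right)} = 6$ ($l{\left(z,O \right)} = -4 + 10 = 6$)
$N{\left(f,T \right)} = \left(144 + f\right) \left(205 + T\right)$ ($N{\left(f,T \right)} = \left(205 + T\right) \left(\left(143 + f\right) + 1\right) = \left(205 + T\right) \left(144 + f\right) = \left(144 + f\right) \left(205 + T\right)$)
$V - N{\left(2,l{\left(s{\left(6 \right)},-23 \right)} \right)} = 60925 - \left(29520 + 144 \cdot 6 + 205 \cdot 2 + 6 \cdot 2\right) = 60925 - \left(29520 + 864 + 410 + 12\right) = 60925 - 30806 = 30119$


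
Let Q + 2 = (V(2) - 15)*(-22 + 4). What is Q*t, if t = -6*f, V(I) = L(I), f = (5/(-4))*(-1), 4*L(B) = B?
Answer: -3885/2 ≈ -1942.5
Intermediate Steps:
L(B) = B/4
f = 5/4 (f = (5*(-1/4))*(-1) = -5/4*(-1) = 5/4 ≈ 1.2500)
V(I) = I/4
Q = 259 (Q = -2 + ((1/4)*2 - 15)*(-22 + 4) = -2 + (1/2 - 15)*(-18) = -2 - 29/2*(-18) = -2 + 261 = 259)
t = -15/2 (t = -6*5/4 = -15/2 ≈ -7.5000)
Q*t = 259*(-15/2) = -3885/2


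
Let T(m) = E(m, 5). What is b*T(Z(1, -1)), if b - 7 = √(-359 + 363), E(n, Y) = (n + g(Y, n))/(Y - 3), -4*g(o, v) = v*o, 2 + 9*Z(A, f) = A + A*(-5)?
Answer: ¾ ≈ 0.75000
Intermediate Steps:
Z(A, f) = -2/9 - 4*A/9 (Z(A, f) = -2/9 + (A + A*(-5))/9 = -2/9 + (A - 5*A)/9 = -2/9 + (-4*A)/9 = -2/9 - 4*A/9)
g(o, v) = -o*v/4 (g(o, v) = -v*o/4 = -o*v/4)
E(n, Y) = (n - Y*n/4)/(-3 + Y) (E(n, Y) = (n - Y*n/4)/(Y - 3) = (n - Y*n/4)/(-3 + Y))
T(m) = -m/8 (T(m) = m*(4 - 1*5)/(4*(-3 + 5)) = (¼)*m*(4 - 5)/2 = (¼)*m*(½)*(-1) = -m/8)
b = 9 (b = 7 + √(-359 + 363) = 7 + √4 = 7 + 2 = 9)
b*T(Z(1, -1)) = 9*(-(-2/9 - 4/9*1)/8) = 9*(-(-2/9 - 4/9)/8) = 9*(-⅛*(-⅔)) = 9*(1/12) = ¾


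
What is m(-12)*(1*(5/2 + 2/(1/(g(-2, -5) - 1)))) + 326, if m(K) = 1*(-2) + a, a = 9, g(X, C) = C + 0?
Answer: 519/2 ≈ 259.50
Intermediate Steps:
g(X, C) = C
m(K) = 7 (m(K) = 1*(-2) + 9 = -2 + 9 = 7)
m(-12)*(1*(5/2 + 2/(1/(g(-2, -5) - 1)))) + 326 = 7*(1*(5/2 + 2/(1/(-5 - 1)))) + 326 = 7*(1*(5*(1/2) + 2/(1/(-6)))) + 326 = 7*(1*(5/2 + 2/(-1/6))) + 326 = 7*(1*(5/2 + 2*(-6))) + 326 = 7*(1*(5/2 - 12)) + 326 = 7*(1*(-19/2)) + 326 = 7*(-19/2) + 326 = -133/2 + 326 = 519/2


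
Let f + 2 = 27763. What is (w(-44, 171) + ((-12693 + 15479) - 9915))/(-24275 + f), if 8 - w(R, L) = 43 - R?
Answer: -3604/1743 ≈ -2.0677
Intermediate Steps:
f = 27761 (f = -2 + 27763 = 27761)
w(R, L) = -35 + R (w(R, L) = 8 - (43 - R) = 8 + (-43 + R) = -35 + R)
(w(-44, 171) + ((-12693 + 15479) - 9915))/(-24275 + f) = ((-35 - 44) + ((-12693 + 15479) - 9915))/(-24275 + 27761) = (-79 + (2786 - 9915))/3486 = (-79 - 7129)*(1/3486) = -7208*1/3486 = -3604/1743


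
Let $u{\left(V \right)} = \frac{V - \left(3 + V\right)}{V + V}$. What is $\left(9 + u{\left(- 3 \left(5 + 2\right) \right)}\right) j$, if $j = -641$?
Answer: $- \frac{81407}{14} \approx -5814.8$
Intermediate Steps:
$u{\left(V \right)} = - \frac{3}{2 V}$
$\left(9 + u{\left(- 3 \left(5 + 2\right) \right)}\right) j = \left(9 - \frac{3}{2 \left(- 3 \left(5 + 2\right)\right)}\right) \left(-641\right) = \left(9 - \frac{3}{2 \left(\left(-3\right) 7\right)}\right) \left(-641\right) = \left(9 - \frac{3}{2 \left(-21\right)}\right) \left(-641\right) = \left(9 - - \frac{1}{14}\right) \left(-641\right) = \left(9 + \frac{1}{14}\right) \left(-641\right) = \frac{127}{14} \left(-641\right) = - \frac{81407}{14}$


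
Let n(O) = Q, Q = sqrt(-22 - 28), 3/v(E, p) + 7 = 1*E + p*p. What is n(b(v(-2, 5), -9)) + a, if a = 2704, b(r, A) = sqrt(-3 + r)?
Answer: 2704 + 5*I*sqrt(2) ≈ 2704.0 + 7.0711*I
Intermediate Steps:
v(E, p) = 3/(-7 + E + p**2) (v(E, p) = 3/(-7 + (1*E + p*p)) = 3/(-7 + (E + p**2)) = 3/(-7 + E + p**2))
Q = 5*I*sqrt(2) (Q = sqrt(-50) = 5*I*sqrt(2) ≈ 7.0711*I)
n(O) = 5*I*sqrt(2)
n(b(v(-2, 5), -9)) + a = 5*I*sqrt(2) + 2704 = 2704 + 5*I*sqrt(2)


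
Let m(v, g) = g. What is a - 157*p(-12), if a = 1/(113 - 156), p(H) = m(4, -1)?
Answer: 6750/43 ≈ 156.98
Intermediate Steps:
p(H) = -1
a = -1/43 (a = 1/(-43) = -1/43 ≈ -0.023256)
a - 157*p(-12) = -1/43 - 157*(-1) = -1/43 + 157 = 6750/43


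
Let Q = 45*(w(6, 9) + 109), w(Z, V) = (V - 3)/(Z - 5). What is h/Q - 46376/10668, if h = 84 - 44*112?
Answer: -24305966/4600575 ≈ -5.2832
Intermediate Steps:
w(Z, V) = (-3 + V)/(-5 + Z)
h = -4844 (h = 84 - 4928 = -4844)
Q = 5175 (Q = 45*((-3 + 9)/(-5 + 6) + 109) = 45*(6/1 + 109) = 45*(1*6 + 109) = 45*(6 + 109) = 45*115 = 5175)
h/Q - 46376/10668 = -4844/5175 - 46376/10668 = -4844*1/5175 - 46376*1/10668 = -4844/5175 - 11594/2667 = -24305966/4600575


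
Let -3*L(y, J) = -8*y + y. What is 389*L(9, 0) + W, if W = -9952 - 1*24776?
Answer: -26559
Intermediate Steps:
L(y, J) = 7*y/3 (L(y, J) = -(-8*y + y)/3 = -(-7)*y/3 = 7*y/3)
W = -34728 (W = -9952 - 24776 = -34728)
389*L(9, 0) + W = 389*((7/3)*9) - 34728 = 389*21 - 34728 = 8169 - 34728 = -26559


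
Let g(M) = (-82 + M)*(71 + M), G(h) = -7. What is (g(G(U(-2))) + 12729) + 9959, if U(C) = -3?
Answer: 16992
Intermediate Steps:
(g(G(U(-2))) + 12729) + 9959 = ((-5822 + (-7)² - 11*(-7)) + 12729) + 9959 = ((-5822 + 49 + 77) + 12729) + 9959 = (-5696 + 12729) + 9959 = 7033 + 9959 = 16992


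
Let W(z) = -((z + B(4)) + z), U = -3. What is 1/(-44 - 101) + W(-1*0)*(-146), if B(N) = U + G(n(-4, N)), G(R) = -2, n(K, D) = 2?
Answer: -105851/145 ≈ -730.01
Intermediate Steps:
B(N) = -5 (B(N) = -3 - 2 = -5)
W(z) = 5 - 2*z (W(z) = -((z - 5) + z) = -((-5 + z) + z) = -(-5 + 2*z) = 5 - 2*z)
1/(-44 - 101) + W(-1*0)*(-146) = 1/(-44 - 101) + (5 - (-2)*0)*(-146) = 1/(-145) + (5 - 2*0)*(-146) = -1/145 + (5 + 0)*(-146) = -1/145 + 5*(-146) = -1/145 - 730 = -105851/145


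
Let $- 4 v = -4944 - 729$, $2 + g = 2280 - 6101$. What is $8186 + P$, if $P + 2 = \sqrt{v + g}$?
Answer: $8184 + \frac{i \sqrt{9619}}{2} \approx 8184.0 + 49.038 i$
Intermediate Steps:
$g = -3823$ ($g = -2 + \left(2280 - 6101\right) = -2 - 3821 = -3823$)
$v = \frac{5673}{4}$ ($v = - \frac{-4944 - 729}{4} = \left(- \frac{1}{4}\right) \left(-5673\right) = \frac{5673}{4} \approx 1418.3$)
$P = -2 + \frac{i \sqrt{9619}}{2}$ ($P = -2 + \sqrt{\frac{5673}{4} - 3823} = -2 + \sqrt{- \frac{9619}{4}} = -2 + \frac{i \sqrt{9619}}{2} \approx -2.0 + 49.038 i$)
$8186 + P = 8186 - \left(2 - \frac{i \sqrt{9619}}{2}\right) = 8184 + \frac{i \sqrt{9619}}{2}$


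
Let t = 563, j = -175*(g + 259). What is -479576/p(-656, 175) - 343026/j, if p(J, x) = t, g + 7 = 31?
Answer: -23557877762/27882575 ≈ -844.90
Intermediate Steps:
g = 24 (g = -7 + 31 = 24)
j = -49525 (j = -175*(24 + 259) = -175*283 = -49525)
p(J, x) = 563
-479576/p(-656, 175) - 343026/j = -479576/563 - 343026/(-49525) = -479576*1/563 - 343026*(-1/49525) = -479576/563 + 343026/49525 = -23557877762/27882575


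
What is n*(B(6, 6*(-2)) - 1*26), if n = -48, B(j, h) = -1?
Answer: 1296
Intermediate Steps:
n*(B(6, 6*(-2)) - 1*26) = -48*(-1 - 1*26) = -48*(-1 - 26) = -48*(-27) = 1296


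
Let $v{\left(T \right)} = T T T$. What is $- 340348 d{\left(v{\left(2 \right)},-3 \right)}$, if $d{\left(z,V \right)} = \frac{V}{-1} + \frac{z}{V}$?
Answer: $- \frac{340348}{3} \approx -1.1345 \cdot 10^{5}$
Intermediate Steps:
$v{\left(T \right)} = T^{3}$ ($v{\left(T \right)} = T^{2} T = T^{3}$)
$d{\left(z,V \right)} = - V + \frac{z}{V}$ ($d{\left(z,V \right)} = V \left(-1\right) + \frac{z}{V} = - V + \frac{z}{V}$)
$- 340348 d{\left(v{\left(2 \right)},-3 \right)} = - 340348 \left(\left(-1\right) \left(-3\right) + \frac{2^{3}}{-3}\right) = - 340348 \left(3 + 8 \left(- \frac{1}{3}\right)\right) = - 340348 \left(3 - \frac{8}{3}\right) = \left(-340348\right) \frac{1}{3} = - \frac{340348}{3}$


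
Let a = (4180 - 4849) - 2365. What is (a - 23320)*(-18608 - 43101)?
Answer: 1626278986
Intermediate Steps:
a = -3034 (a = -669 - 2365 = -3034)
(a - 23320)*(-18608 - 43101) = (-3034 - 23320)*(-18608 - 43101) = -26354*(-61709) = 1626278986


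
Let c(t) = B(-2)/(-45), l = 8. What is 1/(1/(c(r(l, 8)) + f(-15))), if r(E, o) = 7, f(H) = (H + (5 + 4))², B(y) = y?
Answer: 1622/45 ≈ 36.044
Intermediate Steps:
f(H) = (9 + H)² (f(H) = (H + 9)² = (9 + H)²)
c(t) = 2/45 (c(t) = -2/(-45) = -2*(-1/45) = 2/45)
1/(1/(c(r(l, 8)) + f(-15))) = 1/(1/(2/45 + (9 - 15)²)) = 1/(1/(2/45 + (-6)²)) = 1/(1/(2/45 + 36)) = 1/(1/(1622/45)) = 1/(45/1622) = 1622/45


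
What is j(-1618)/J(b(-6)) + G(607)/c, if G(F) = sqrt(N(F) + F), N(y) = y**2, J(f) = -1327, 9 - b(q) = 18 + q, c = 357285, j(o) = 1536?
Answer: -1536/1327 + 4*sqrt(23066)/357285 ≈ -1.1558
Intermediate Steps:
b(q) = -9 - q (b(q) = 9 - (18 + q) = 9 + (-18 - q) = -9 - q)
G(F) = sqrt(F + F**2) (G(F) = sqrt(F**2 + F) = sqrt(F + F**2))
j(-1618)/J(b(-6)) + G(607)/c = 1536/(-1327) + sqrt(607*(1 + 607))/357285 = 1536*(-1/1327) + sqrt(607*608)*(1/357285) = -1536/1327 + sqrt(369056)*(1/357285) = -1536/1327 + (4*sqrt(23066))*(1/357285) = -1536/1327 + 4*sqrt(23066)/357285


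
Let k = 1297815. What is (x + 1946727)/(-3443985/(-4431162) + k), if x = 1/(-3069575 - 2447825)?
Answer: 7932423643058406073/5288273371433293500 ≈ 1.5000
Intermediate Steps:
x = -1/5517400 (x = 1/(-5517400) = -1/5517400 ≈ -1.8124e-7)
(x + 1946727)/(-3443985/(-4431162) + k) = (-1/5517400 + 1946727)/(-3443985/(-4431162) + 1297815) = 10740871549799/(5517400*(-3443985*(-1/4431162) + 1297815)) = 10740871549799/(5517400*(1147995/1477054 + 1297815)) = 10740871549799/(5517400*(1916943985005/1477054)) = (10740871549799/5517400)*(1477054/1916943985005) = 7932423643058406073/5288273371433293500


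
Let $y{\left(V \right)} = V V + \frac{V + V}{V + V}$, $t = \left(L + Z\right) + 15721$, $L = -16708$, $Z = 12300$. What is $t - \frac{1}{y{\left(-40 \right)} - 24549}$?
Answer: $\frac{259610725}{22948} \approx 11313.0$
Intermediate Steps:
$t = 11313$ ($t = \left(-16708 + 12300\right) + 15721 = -4408 + 15721 = 11313$)
$y{\left(V \right)} = 1 + V^{2}$ ($y{\left(V \right)} = V^{2} + \frac{2 V}{2 V} = V^{2} + 2 V \frac{1}{2 V} = V^{2} + 1 = 1 + V^{2}$)
$t - \frac{1}{y{\left(-40 \right)} - 24549} = 11313 - \frac{1}{\left(1 + \left(-40\right)^{2}\right) - 24549} = 11313 - \frac{1}{\left(1 + 1600\right) - 24549} = 11313 - \frac{1}{1601 - 24549} = 11313 - \frac{1}{-22948} = 11313 - - \frac{1}{22948} = 11313 + \frac{1}{22948} = \frac{259610725}{22948}$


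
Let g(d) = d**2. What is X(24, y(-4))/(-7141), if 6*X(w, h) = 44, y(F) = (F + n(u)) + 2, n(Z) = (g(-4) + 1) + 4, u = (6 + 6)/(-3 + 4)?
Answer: -22/21423 ≈ -0.0010269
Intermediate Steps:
u = 12 (u = 12/1 = 12*1 = 12)
n(Z) = 21 (n(Z) = ((-4)**2 + 1) + 4 = (16 + 1) + 4 = 17 + 4 = 21)
y(F) = 23 + F (y(F) = (F + 21) + 2 = (21 + F) + 2 = 23 + F)
X(w, h) = 22/3 (X(w, h) = (1/6)*44 = 22/3)
X(24, y(-4))/(-7141) = (22/3)/(-7141) = (22/3)*(-1/7141) = -22/21423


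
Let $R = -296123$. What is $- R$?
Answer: $296123$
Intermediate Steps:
$- R = \left(-1\right) \left(-296123\right) = 296123$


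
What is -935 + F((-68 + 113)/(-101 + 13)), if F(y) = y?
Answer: -82325/88 ≈ -935.51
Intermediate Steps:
-935 + F((-68 + 113)/(-101 + 13)) = -935 + (-68 + 113)/(-101 + 13) = -935 + 45/(-88) = -935 + 45*(-1/88) = -935 - 45/88 = -82325/88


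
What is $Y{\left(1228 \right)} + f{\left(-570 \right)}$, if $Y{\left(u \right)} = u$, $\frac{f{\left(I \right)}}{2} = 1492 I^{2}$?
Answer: $969502828$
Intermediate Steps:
$f{\left(I \right)} = 2984 I^{2}$ ($f{\left(I \right)} = 2 \cdot 1492 I^{2} = 2984 I^{2}$)
$Y{\left(1228 \right)} + f{\left(-570 \right)} = 1228 + 2984 \left(-570\right)^{2} = 1228 + 2984 \cdot 324900 = 1228 + 969501600 = 969502828$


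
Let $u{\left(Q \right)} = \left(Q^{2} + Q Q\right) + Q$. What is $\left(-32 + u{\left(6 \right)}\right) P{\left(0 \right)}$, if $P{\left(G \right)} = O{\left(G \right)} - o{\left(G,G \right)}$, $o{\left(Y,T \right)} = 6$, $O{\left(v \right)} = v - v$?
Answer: $-276$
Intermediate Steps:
$O{\left(v \right)} = 0$
$u{\left(Q \right)} = Q + 2 Q^{2}$ ($u{\left(Q \right)} = \left(Q^{2} + Q^{2}\right) + Q = 2 Q^{2} + Q = Q + 2 Q^{2}$)
$P{\left(G \right)} = -6$ ($P{\left(G \right)} = 0 - 6 = -6$)
$\left(-32 + u{\left(6 \right)}\right) P{\left(0 \right)} = \left(-32 + 6 \left(1 + 2 \cdot 6\right)\right) \left(-6\right) = \left(-32 + 6 \left(1 + 12\right)\right) \left(-6\right) = \left(-32 + 6 \cdot 13\right) \left(-6\right) = \left(-32 + 78\right) \left(-6\right) = 46 \left(-6\right) = -276$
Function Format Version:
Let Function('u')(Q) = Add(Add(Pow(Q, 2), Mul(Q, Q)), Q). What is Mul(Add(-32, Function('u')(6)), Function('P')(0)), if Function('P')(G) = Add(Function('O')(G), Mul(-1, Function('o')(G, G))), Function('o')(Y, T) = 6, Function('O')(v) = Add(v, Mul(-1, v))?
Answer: -276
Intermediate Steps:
Function('O')(v) = 0
Function('u')(Q) = Add(Q, Mul(2, Pow(Q, 2))) (Function('u')(Q) = Add(Add(Pow(Q, 2), Pow(Q, 2)), Q) = Add(Mul(2, Pow(Q, 2)), Q) = Add(Q, Mul(2, Pow(Q, 2))))
Function('P')(G) = -6 (Function('P')(G) = Add(0, Mul(-1, 6)) = Add(0, -6) = -6)
Mul(Add(-32, Function('u')(6)), Function('P')(0)) = Mul(Add(-32, Mul(6, Add(1, Mul(2, 6)))), -6) = Mul(Add(-32, Mul(6, Add(1, 12))), -6) = Mul(Add(-32, Mul(6, 13)), -6) = Mul(Add(-32, 78), -6) = Mul(46, -6) = -276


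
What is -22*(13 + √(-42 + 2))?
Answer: -286 - 44*I*√10 ≈ -286.0 - 139.14*I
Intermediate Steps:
-22*(13 + √(-42 + 2)) = -22*(13 + √(-40)) = -22*(13 + 2*I*√10) = -286 - 44*I*√10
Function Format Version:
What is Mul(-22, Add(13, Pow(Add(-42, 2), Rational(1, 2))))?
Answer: Add(-286, Mul(-44, I, Pow(10, Rational(1, 2)))) ≈ Add(-286.00, Mul(-139.14, I))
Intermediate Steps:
Mul(-22, Add(13, Pow(Add(-42, 2), Rational(1, 2)))) = Mul(-22, Add(13, Pow(-40, Rational(1, 2)))) = Mul(-22, Add(13, Mul(2, I, Pow(10, Rational(1, 2))))) = Add(-286, Mul(-44, I, Pow(10, Rational(1, 2))))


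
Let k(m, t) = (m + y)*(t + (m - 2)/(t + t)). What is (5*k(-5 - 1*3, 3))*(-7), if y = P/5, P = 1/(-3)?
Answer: 3388/9 ≈ 376.44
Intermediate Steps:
P = -⅓ ≈ -0.33333
y = -1/15 (y = -⅓/5 = -⅓*⅕ = -1/15 ≈ -0.066667)
k(m, t) = (-1/15 + m)*(t + (-2 + m)/(2*t)) (k(m, t) = (m - 1/15)*(t + (m - 2)/(t + t)) = (-1/15 + m)*(t + (-2 + m)/((2*t))) = (-1/15 + m)*(t + (-2 + m)*(1/(2*t))) = (-1/15 + m)*(t + (-2 + m)/(2*t)))
(5*k(-5 - 1*3, 3))*(-7) = (5*((1/30)*(2 - 31*(-5 - 1*3) + 15*(-5 - 1*3)² + 2*3²*(-1 + 15*(-5 - 1*3)))/3))*(-7) = (5*((1/30)*(⅓)*(2 - 31*(-5 - 3) + 15*(-5 - 3)² + 2*9*(-1 + 15*(-5 - 3)))))*(-7) = (5*((1/30)*(⅓)*(2 - 31*(-8) + 15*(-8)² + 2*9*(-1 + 15*(-8)))))*(-7) = (5*((1/30)*(⅓)*(2 + 248 + 15*64 + 2*9*(-1 - 120))))*(-7) = (5*((1/30)*(⅓)*(2 + 248 + 960 + 2*9*(-121))))*(-7) = (5*((1/30)*(⅓)*(2 + 248 + 960 - 2178)))*(-7) = (5*((1/30)*(⅓)*(-968)))*(-7) = (5*(-484/45))*(-7) = -484/9*(-7) = 3388/9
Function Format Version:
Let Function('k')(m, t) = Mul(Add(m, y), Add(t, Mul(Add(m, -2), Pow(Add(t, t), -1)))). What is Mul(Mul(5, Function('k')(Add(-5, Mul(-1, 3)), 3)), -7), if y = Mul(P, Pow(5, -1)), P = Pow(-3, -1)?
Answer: Rational(3388, 9) ≈ 376.44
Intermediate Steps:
P = Rational(-1, 3) ≈ -0.33333
y = Rational(-1, 15) (y = Mul(Rational(-1, 3), Pow(5, -1)) = Mul(Rational(-1, 3), Rational(1, 5)) = Rational(-1, 15) ≈ -0.066667)
Function('k')(m, t) = Mul(Add(Rational(-1, 15), m), Add(t, Mul(Rational(1, 2), Pow(t, -1), Add(-2, m)))) (Function('k')(m, t) = Mul(Add(m, Rational(-1, 15)), Add(t, Mul(Add(m, -2), Pow(Add(t, t), -1)))) = Mul(Add(Rational(-1, 15), m), Add(t, Mul(Add(-2, m), Pow(Mul(2, t), -1)))) = Mul(Add(Rational(-1, 15), m), Add(t, Mul(Add(-2, m), Mul(Rational(1, 2), Pow(t, -1))))) = Mul(Add(Rational(-1, 15), m), Add(t, Mul(Rational(1, 2), Pow(t, -1), Add(-2, m)))))
Mul(Mul(5, Function('k')(Add(-5, Mul(-1, 3)), 3)), -7) = Mul(Mul(5, Mul(Rational(1, 30), Pow(3, -1), Add(2, Mul(-31, Add(-5, Mul(-1, 3))), Mul(15, Pow(Add(-5, Mul(-1, 3)), 2)), Mul(2, Pow(3, 2), Add(-1, Mul(15, Add(-5, Mul(-1, 3)))))))), -7) = Mul(Mul(5, Mul(Rational(1, 30), Rational(1, 3), Add(2, Mul(-31, Add(-5, -3)), Mul(15, Pow(Add(-5, -3), 2)), Mul(2, 9, Add(-1, Mul(15, Add(-5, -3))))))), -7) = Mul(Mul(5, Mul(Rational(1, 30), Rational(1, 3), Add(2, Mul(-31, -8), Mul(15, Pow(-8, 2)), Mul(2, 9, Add(-1, Mul(15, -8)))))), -7) = Mul(Mul(5, Mul(Rational(1, 30), Rational(1, 3), Add(2, 248, Mul(15, 64), Mul(2, 9, Add(-1, -120))))), -7) = Mul(Mul(5, Mul(Rational(1, 30), Rational(1, 3), Add(2, 248, 960, Mul(2, 9, -121)))), -7) = Mul(Mul(5, Mul(Rational(1, 30), Rational(1, 3), Add(2, 248, 960, -2178))), -7) = Mul(Mul(5, Mul(Rational(1, 30), Rational(1, 3), -968)), -7) = Mul(Mul(5, Rational(-484, 45)), -7) = Mul(Rational(-484, 9), -7) = Rational(3388, 9)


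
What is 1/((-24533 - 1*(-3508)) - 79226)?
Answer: -1/100251 ≈ -9.9750e-6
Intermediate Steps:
1/((-24533 - 1*(-3508)) - 79226) = 1/((-24533 + 3508) - 79226) = 1/(-21025 - 79226) = 1/(-100251) = -1/100251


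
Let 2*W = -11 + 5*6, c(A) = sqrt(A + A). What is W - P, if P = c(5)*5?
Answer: 19/2 - 5*sqrt(10) ≈ -6.3114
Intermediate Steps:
c(A) = sqrt(2)*sqrt(A) (c(A) = sqrt(2*A) = sqrt(2)*sqrt(A))
P = 5*sqrt(10) (P = (sqrt(2)*sqrt(5))*5 = sqrt(10)*5 = 5*sqrt(10) ≈ 15.811)
W = 19/2 (W = (-11 + 5*6)/2 = (-11 + 30)/2 = (1/2)*19 = 19/2 ≈ 9.5000)
W - P = 19/2 - 5*sqrt(10)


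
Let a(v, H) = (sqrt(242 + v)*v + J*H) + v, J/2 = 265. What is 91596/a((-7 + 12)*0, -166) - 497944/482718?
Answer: -11003018881/5308691205 ≈ -2.0726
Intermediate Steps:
J = 530 (J = 2*265 = 530)
a(v, H) = v + 530*H + v*sqrt(242 + v) (a(v, H) = (sqrt(242 + v)*v + 530*H) + v = (v*sqrt(242 + v) + 530*H) + v = (530*H + v*sqrt(242 + v)) + v = v + 530*H + v*sqrt(242 + v))
91596/a((-7 + 12)*0, -166) - 497944/482718 = 91596/((-7 + 12)*0 + 530*(-166) + ((-7 + 12)*0)*sqrt(242 + (-7 + 12)*0)) - 497944/482718 = 91596/(5*0 - 87980 + (5*0)*sqrt(242 + 5*0)) - 497944*1/482718 = 91596/(0 - 87980 + 0*sqrt(242 + 0)) - 248972/241359 = 91596/(0 - 87980 + 0*sqrt(242)) - 248972/241359 = 91596/(0 - 87980 + 0*(11*sqrt(2))) - 248972/241359 = 91596/(0 - 87980 + 0) - 248972/241359 = 91596/(-87980) - 248972/241359 = 91596*(-1/87980) - 248972/241359 = -22899/21995 - 248972/241359 = -11003018881/5308691205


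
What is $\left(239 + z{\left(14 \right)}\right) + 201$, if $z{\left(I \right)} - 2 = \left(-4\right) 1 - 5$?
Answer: $433$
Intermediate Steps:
$z{\left(I \right)} = -7$ ($z{\left(I \right)} = 2 - 9 = -7$)
$\left(239 + z{\left(14 \right)}\right) + 201 = \left(239 - 7\right) + 201 = 232 + 201 = 433$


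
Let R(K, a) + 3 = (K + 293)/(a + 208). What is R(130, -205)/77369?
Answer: 138/77369 ≈ 0.0017837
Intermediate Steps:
R(K, a) = -3 + (293 + K)/(208 + a) (R(K, a) = -3 + (K + 293)/(a + 208) = -3 + (293 + K)/(208 + a))
R(130, -205)/77369 = ((-331 + 130 - 3*(-205))/(208 - 205))/77369 = ((-331 + 130 + 615)/3)*(1/77369) = ((⅓)*414)*(1/77369) = 138*(1/77369) = 138/77369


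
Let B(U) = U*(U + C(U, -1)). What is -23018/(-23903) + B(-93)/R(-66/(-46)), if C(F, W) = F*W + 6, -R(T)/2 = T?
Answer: 4671065/23903 ≈ 195.42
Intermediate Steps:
R(T) = -2*T
C(F, W) = 6 + F*W
B(U) = 6*U (B(U) = U*(U + (6 + U*(-1))) = U*(U + (6 - U)) = U*6 = 6*U)
-23018/(-23903) + B(-93)/R(-66/(-46)) = -23018/(-23903) + (6*(-93))/((-(-132)/(-46))) = -23018*(-1/23903) - 558/((-(-132)*(-1)/46)) = 23018/23903 - 558/((-2*33/23)) = 23018/23903 - 558/(-66/23) = 23018/23903 - 558*(-23/66) = 23018/23903 + 2139/11 = 4671065/23903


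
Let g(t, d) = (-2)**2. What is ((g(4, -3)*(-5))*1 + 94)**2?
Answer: 5476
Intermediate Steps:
g(t, d) = 4
((g(4, -3)*(-5))*1 + 94)**2 = ((4*(-5))*1 + 94)**2 = (-20*1 + 94)**2 = (-20 + 94)**2 = 74**2 = 5476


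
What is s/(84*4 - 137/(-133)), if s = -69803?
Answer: -9283799/44825 ≈ -207.11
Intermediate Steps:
s/(84*4 - 137/(-133)) = -69803/(84*4 - 137/(-133)) = -69803/(336 - 137*(-1/133)) = -69803/(336 + 137/133) = -69803/44825/133 = -69803*133/44825 = -9283799/44825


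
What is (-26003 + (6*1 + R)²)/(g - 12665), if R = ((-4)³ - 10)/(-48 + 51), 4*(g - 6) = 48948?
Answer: 230891/3798 ≈ 60.793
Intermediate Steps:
g = 12243 (g = 6 + (¼)*48948 = 6 + 12237 = 12243)
R = -74/3 (R = (-64 - 10)/3 = -74*⅓ = -74/3 ≈ -24.667)
(-26003 + (6*1 + R)²)/(g - 12665) = (-26003 + (6*1 - 74/3)²)/(12243 - 12665) = (-26003 + (6 - 74/3)²)/(-422) = (-26003 + (-56/3)²)*(-1/422) = (-26003 + 3136/9)*(-1/422) = -230891/9*(-1/422) = 230891/3798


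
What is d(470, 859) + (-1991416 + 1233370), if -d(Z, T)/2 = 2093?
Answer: -762232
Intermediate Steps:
d(Z, T) = -4186 (d(Z, T) = -2*2093 = -4186)
d(470, 859) + (-1991416 + 1233370) = -4186 + (-1991416 + 1233370) = -4186 - 758046 = -762232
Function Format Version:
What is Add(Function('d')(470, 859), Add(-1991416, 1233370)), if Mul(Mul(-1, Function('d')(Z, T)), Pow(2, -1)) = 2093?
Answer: -762232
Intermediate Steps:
Function('d')(Z, T) = -4186 (Function('d')(Z, T) = Mul(-2, 2093) = -4186)
Add(Function('d')(470, 859), Add(-1991416, 1233370)) = Add(-4186, Add(-1991416, 1233370)) = Add(-4186, -758046) = -762232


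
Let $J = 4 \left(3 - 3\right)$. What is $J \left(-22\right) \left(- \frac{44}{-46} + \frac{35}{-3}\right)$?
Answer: $0$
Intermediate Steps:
$J = 0$ ($J = 4 \cdot 0 = 0$)
$J \left(-22\right) \left(- \frac{44}{-46} + \frac{35}{-3}\right) = 0 \left(-22\right) \left(- \frac{44}{-46} + \frac{35}{-3}\right) = 0 \left(\left(-44\right) \left(- \frac{1}{46}\right) + 35 \left(- \frac{1}{3}\right)\right) = 0 \left(\frac{22}{23} - \frac{35}{3}\right) = 0 \left(- \frac{739}{69}\right) = 0$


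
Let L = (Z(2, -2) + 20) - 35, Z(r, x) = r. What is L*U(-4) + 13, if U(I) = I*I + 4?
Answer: -247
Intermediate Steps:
U(I) = 4 + I² (U(I) = I² + 4 = 4 + I²)
L = -13 (L = (2 + 20) - 35 = 22 - 35 = -13)
L*U(-4) + 13 = -13*(4 + (-4)²) + 13 = -13*(4 + 16) + 13 = -13*20 + 13 = -260 + 13 = -247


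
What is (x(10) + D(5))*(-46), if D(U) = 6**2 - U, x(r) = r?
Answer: -1886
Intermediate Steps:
D(U) = 36 - U
(x(10) + D(5))*(-46) = (10 + (36 - 1*5))*(-46) = (10 + (36 - 5))*(-46) = (10 + 31)*(-46) = 41*(-46) = -1886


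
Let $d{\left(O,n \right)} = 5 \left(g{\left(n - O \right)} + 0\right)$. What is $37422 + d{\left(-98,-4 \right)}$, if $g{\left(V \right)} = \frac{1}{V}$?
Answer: $\frac{3517673}{94} \approx 37422.0$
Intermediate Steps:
$d{\left(O,n \right)} = \frac{5}{n - O}$ ($d{\left(O,n \right)} = 5 \left(\frac{1}{n - O} + 0\right) = \frac{5}{n - O}$)
$37422 + d{\left(-98,-4 \right)} = 37422 + \frac{5}{-4 - -98} = 37422 + \frac{5}{-4 + 98} = 37422 + \frac{5}{94} = \frac{3517673}{94}$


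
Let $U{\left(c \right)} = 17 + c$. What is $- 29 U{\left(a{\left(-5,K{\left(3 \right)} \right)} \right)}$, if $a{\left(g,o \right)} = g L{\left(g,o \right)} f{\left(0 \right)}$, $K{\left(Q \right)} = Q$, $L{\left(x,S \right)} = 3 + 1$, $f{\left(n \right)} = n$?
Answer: $-493$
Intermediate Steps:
$L{\left(x,S \right)} = 4$
$a{\left(g,o \right)} = 0$ ($a{\left(g,o \right)} = g 4 \cdot 0 = 4 g 0 = 0$)
$- 29 U{\left(a{\left(-5,K{\left(3 \right)} \right)} \right)} = - 29 \left(17 + 0\right) = \left(-29\right) 17 = -493$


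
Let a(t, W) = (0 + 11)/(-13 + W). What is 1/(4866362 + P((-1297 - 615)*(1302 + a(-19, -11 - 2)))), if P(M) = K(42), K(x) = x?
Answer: 1/4866404 ≈ 2.0549e-7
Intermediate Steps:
a(t, W) = 11/(-13 + W)
P(M) = 42
1/(4866362 + P((-1297 - 615)*(1302 + a(-19, -11 - 2)))) = 1/(4866362 + 42) = 1/4866404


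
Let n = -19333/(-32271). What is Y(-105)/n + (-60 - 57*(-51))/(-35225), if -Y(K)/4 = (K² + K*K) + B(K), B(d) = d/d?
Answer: -100265597019951/681004925 ≈ -1.4723e+5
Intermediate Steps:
B(d) = 1
Y(K) = -4 - 8*K² (Y(K) = -4*((K² + K*K) + 1) = -4*((K² + K²) + 1) = -4*(2*K² + 1) = -4*(1 + 2*K²) = -4 - 8*K²)
n = 19333/32271 (n = -19333*(-1/32271) = 19333/32271 ≈ 0.59908)
Y(-105)/n + (-60 - 57*(-51))/(-35225) = (-4 - 8*(-105)²)/(19333/32271) + (-60 - 57*(-51))/(-35225) = (-4 - 8*11025)*(32271/19333) + (-60 + 2907)*(-1/35225) = (-4 - 88200)*(32271/19333) + 2847*(-1/35225) = -88204*32271/19333 - 2847/35225 = -2846431284/19333 - 2847/35225 = -100265597019951/681004925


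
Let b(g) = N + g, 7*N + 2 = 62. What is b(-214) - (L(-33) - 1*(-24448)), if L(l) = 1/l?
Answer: -5694935/231 ≈ -24653.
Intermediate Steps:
N = 60/7 (N = -2/7 + (1/7)*62 = -2/7 + 62/7 = 60/7 ≈ 8.5714)
b(g) = 60/7 + g
b(-214) - (L(-33) - 1*(-24448)) = (60/7 - 214) - (1/(-33) - 1*(-24448)) = -1438/7 - (-1/33 + 24448) = -1438/7 - 1*806783/33 = -1438/7 - 806783/33 = -5694935/231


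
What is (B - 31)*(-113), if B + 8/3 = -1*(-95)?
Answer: -20792/3 ≈ -6930.7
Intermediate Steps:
B = 277/3 (B = -8/3 - 1*(-95) = -8/3 + 95 = 277/3 ≈ 92.333)
(B - 31)*(-113) = (277/3 - 31)*(-113) = (184/3)*(-113) = -20792/3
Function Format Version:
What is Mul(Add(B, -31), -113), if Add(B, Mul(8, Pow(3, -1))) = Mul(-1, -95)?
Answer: Rational(-20792, 3) ≈ -6930.7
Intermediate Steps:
B = Rational(277, 3) (B = Add(Rational(-8, 3), Mul(-1, -95)) = Add(Rational(-8, 3), 95) = Rational(277, 3) ≈ 92.333)
Mul(Add(B, -31), -113) = Mul(Add(Rational(277, 3), -31), -113) = Mul(Rational(184, 3), -113) = Rational(-20792, 3)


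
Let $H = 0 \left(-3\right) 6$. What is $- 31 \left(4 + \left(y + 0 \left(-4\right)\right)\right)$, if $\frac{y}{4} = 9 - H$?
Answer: $-1240$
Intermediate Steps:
$H = 0$ ($H = 0 \cdot 6 = 0$)
$y = 36$ ($y = 4 \left(9 - 0\right) = 4 \left(9 + 0\right) = 4 \cdot 9 = 36$)
$- 31 \left(4 + \left(y + 0 \left(-4\right)\right)\right) = - 31 \left(4 + \left(36 + 0 \left(-4\right)\right)\right) = - 31 \left(4 + \left(36 + 0\right)\right) = - 31 \left(4 + 36\right) = \left(-31\right) 40 = -1240$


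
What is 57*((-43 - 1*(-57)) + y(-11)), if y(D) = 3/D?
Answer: 8607/11 ≈ 782.45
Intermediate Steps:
57*((-43 - 1*(-57)) + y(-11)) = 57*((-43 - 1*(-57)) + 3/(-11)) = 57*((-43 + 57) + 3*(-1/11)) = 57*(14 - 3/11) = 57*(151/11) = 8607/11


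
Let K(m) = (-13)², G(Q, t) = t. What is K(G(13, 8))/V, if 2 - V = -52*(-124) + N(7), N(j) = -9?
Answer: -169/6437 ≈ -0.026254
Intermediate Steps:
V = -6437 (V = 2 - (-52*(-124) - 9) = 2 - (6448 - 9) = 2 - 1*6439 = 2 - 6439 = -6437)
K(m) = 169
K(G(13, 8))/V = 169/(-6437) = 169*(-1/6437) = -169/6437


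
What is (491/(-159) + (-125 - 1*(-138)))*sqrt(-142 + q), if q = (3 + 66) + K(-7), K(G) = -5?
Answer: 1576*I*sqrt(78)/159 ≈ 87.54*I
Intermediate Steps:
q = 64 (q = (3 + 66) - 5 = 69 - 5 = 64)
(491/(-159) + (-125 - 1*(-138)))*sqrt(-142 + q) = (491/(-159) + (-125 - 1*(-138)))*sqrt(-142 + 64) = (491*(-1/159) + (-125 + 138))*sqrt(-78) = (-491/159 + 13)*(I*sqrt(78)) = 1576*(I*sqrt(78))/159 = 1576*I*sqrt(78)/159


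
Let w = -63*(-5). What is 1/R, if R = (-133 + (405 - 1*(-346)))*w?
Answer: 1/194670 ≈ 5.1369e-6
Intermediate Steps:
w = 315
R = 194670 (R = (-133 + (405 - 1*(-346)))*315 = (-133 + (405 + 346))*315 = (-133 + 751)*315 = 618*315 = 194670)
1/R = 1/194670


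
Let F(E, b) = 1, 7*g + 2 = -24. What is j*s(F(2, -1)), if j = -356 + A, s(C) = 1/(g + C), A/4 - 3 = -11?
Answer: 2716/19 ≈ 142.95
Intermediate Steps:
A = -32 (A = 12 + 4*(-11) = 12 - 44 = -32)
g = -26/7 (g = -2/7 + (⅐)*(-24) = -2/7 - 24/7 = -26/7 ≈ -3.7143)
s(C) = 1/(-26/7 + C)
j = -388 (j = -356 - 32 = -388)
j*s(F(2, -1)) = -2716/(-26 + 7*1) = -2716/(-26 + 7) = -2716/(-19) = -2716*(-1)/19 = -388*(-7/19) = 2716/19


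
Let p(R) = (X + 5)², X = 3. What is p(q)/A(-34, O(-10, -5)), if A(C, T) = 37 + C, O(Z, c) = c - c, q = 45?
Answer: 64/3 ≈ 21.333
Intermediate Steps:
O(Z, c) = 0
p(R) = 64 (p(R) = (3 + 5)² = 8² = 64)
p(q)/A(-34, O(-10, -5)) = 64/(37 - 34) = 64/3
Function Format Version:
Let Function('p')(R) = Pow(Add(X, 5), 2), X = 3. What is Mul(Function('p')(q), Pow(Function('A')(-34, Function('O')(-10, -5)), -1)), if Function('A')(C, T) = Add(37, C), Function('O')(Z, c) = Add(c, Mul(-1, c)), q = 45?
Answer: Rational(64, 3) ≈ 21.333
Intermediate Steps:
Function('O')(Z, c) = 0
Function('p')(R) = 64 (Function('p')(R) = Pow(Add(3, 5), 2) = Pow(8, 2) = 64)
Mul(Function('p')(q), Pow(Function('A')(-34, Function('O')(-10, -5)), -1)) = Mul(64, Pow(Add(37, -34), -1)) = Mul(64, Pow(3, -1)) = Mul(64, Rational(1, 3)) = Rational(64, 3)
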